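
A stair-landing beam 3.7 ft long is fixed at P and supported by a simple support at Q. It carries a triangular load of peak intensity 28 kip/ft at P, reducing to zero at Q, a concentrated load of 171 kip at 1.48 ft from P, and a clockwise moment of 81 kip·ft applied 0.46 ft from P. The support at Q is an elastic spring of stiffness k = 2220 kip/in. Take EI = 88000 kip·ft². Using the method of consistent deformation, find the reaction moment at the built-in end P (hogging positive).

M_P = 232.1 kip·ft

Take the reaction at Q as the redundant and release it; the primary structure is a cantilever fixed at P.
Deflection at Q on the released cantilever, summing each load's contribution:
  triangular load, peak 28 at the fixed end: w₀L⁴/(30EI) = 174.9/EI
  point load 171 at a = 1.48: Pa²(3L − a)/(6EI) = 600.5/EI
  clockwise couple 81 at a = 0.46: M₀a(2L − a)/(2EI) = 129.3/EI
  δ_0 = 904.8/EI
Flexibility coefficient — unit upward force at Q: δ_{QQ} = L³/(3EI) = 16.88/EI.
With EI = 88000 kip·ft²: δ_0 = 0.010281 ft and δ_{QQ} = 0.000192 ft/kip.
Compatibility — the spring shortens by R_Q/k under the reaction it provides: δ_0 − R_Q·δ_{QQ} = R_Q/k. With 1/k = 1/(2220×12) ft/kip = 0.000038 ft/kip, R_Q = δ_0 / (δ_{QQ} + 1/k) = 0.010281 / (0.000192 + 0.000038) = 44.82 kip.
Moment equilibrium about P: M_P = Σ(load moments about P) − R_Q·L = 398 − 44.82×3.7 = 232.1 kip·ft.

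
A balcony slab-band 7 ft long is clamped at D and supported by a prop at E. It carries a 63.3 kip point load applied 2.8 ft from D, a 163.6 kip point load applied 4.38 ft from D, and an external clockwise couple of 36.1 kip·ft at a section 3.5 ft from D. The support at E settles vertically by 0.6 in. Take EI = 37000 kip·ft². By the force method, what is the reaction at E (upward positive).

Choose R_E as the redundant. The primary structure is the cantilever fixed at D.
Free-end deflection of the primary structure under the applied loading (downward +):
  point load 63.3 at a = 2.8: Pa²(3L − a)/(6EI) = 1505/EI
  point load 163.6 at a = 4.38: Pa²(3L − a)/(6EI) = 8694/EI
  clockwise couple 36.1 at a = 3.5: M₀a(2L − a)/(2EI) = 663.3/EI
  δ_0 = 10863/EI
Flexibility coefficient — unit upward force at E: δ_{EE} = L³/(3EI) = 114.3/EI.
With EI = 37000 kip·ft²: δ_0 = 0.29358 ft and δ_{EE} = 0.00309 ft/kip.
Compatibility — the beam at E must follow the support down by 0.05 ft: δ_0 − R_E·δ_{EE} = 0.05, so R_E = (0.29358 − 0.05)/0.00309 = 78.83 kip.

R_E = 78.83 kip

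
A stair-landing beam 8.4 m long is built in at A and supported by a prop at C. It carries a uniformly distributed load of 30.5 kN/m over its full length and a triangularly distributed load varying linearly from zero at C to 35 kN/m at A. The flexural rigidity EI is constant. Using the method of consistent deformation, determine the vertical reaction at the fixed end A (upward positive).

Choose R_C as the redundant. The primary structure is the cantilever fixed at A.
Primary-structure tip deflection at C by superposition:
  UDL 30.5: wL⁴/(8EI) = 18981/EI
  triangular load, peak 35 at the fixed end: w₀L⁴/(30EI) = 5808/EI
  δ_0 = 24790/EI
Tip deflection under a unit load at C: L³/(3EI) = 197.6/EI.
Compatibility at C: δ_0 − R_C·δ_{CC} = 0, so R_C = 24790/197.6 = 125.5 kN.
Vertical equilibrium: R_A = ΣP − R_C = 403.2 − 125.5 = 277.7 kN.

R_A = 277.7 kN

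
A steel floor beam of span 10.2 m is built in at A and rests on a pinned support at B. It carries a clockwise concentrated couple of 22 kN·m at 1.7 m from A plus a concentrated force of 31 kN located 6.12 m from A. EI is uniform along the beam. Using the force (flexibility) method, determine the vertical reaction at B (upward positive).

Take the reaction at B as the redundant and release it; the primary structure is a cantilever fixed at A.
Deflection at B on the released cantilever, summing each load's contribution:
  clockwise couple 22 at a = 1.7: M₀a(2L − a)/(2EI) = 349.7/EI
  point load 31 at a = 6.12: Pa²(3L − a)/(6EI) = 4737/EI
  δ_0 = 5087/EI
Flexibility coefficient — unit upward force at B: δ_{BB} = L³/(3EI) = 353.7/EI.
The prop prevents deflection at B: R_B = δ_0/δ_{BB} = 5087/353.7 = 14.38 kN.

R_B = 14.38 kN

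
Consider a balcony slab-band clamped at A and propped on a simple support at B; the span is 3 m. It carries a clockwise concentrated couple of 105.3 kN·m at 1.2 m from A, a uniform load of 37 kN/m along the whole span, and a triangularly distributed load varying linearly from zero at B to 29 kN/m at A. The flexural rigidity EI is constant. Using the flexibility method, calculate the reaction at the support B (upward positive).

Take the reaction at B as the redundant and release it; the primary structure is a cantilever fixed at A.
Primary-structure tip deflection at B by superposition:
  clockwise couple 105.3 at a = 1.2: M₀a(2L − a)/(2EI) = 303.3/EI
  UDL 37: wL⁴/(8EI) = 374.6/EI
  triangular load, peak 29 at the fixed end: w₀L⁴/(30EI) = 78.3/EI
  δ_0 = 756.2/EI
Tip deflection under a unit load at B: L³/(3EI) = 9/EI.
The prop prevents deflection at B: R_B = δ_0/δ_{BB} = 756.2/9 = 84.02 kN.

R_B = 84.02 kN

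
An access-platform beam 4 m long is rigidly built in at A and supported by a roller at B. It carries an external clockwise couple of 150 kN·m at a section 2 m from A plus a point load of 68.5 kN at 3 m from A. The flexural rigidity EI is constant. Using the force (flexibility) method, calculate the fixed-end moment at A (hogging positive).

Choose R_B as the redundant. The primary structure is the cantilever fixed at A.
Free-end deflection of the primary structure under the applied loading (downward +):
  clockwise couple 150 at a = 2: M₀a(2L − a)/(2EI) = 900/EI
  point load 68.5 at a = 3: Pa²(3L − a)/(6EI) = 924.8/EI
  δ_0 = 1825/EI
Flexibility coefficient — unit upward force at B: δ_{BB} = L³/(3EI) = 21.33/EI.
Compatibility at B: δ_0 − R_B·δ_{BB} = 0, so R_B = 1825/21.33 = 85.54 kN.
Moment equilibrium about A: M_A = Σ(load moments about A) − R_B·L = 355.5 − 85.54×4 = 13.36 kN·m.

M_A = 13.36 kN·m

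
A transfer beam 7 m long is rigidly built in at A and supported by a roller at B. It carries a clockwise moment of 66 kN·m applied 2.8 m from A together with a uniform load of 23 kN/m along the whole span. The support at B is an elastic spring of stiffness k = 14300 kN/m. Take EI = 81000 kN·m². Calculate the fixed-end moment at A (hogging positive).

Choose R_B as the redundant. The primary structure is the cantilever fixed at A.
Free-end deflection of the primary structure under the applied loading (downward +):
  clockwise couple 66 at a = 2.8: M₀a(2L − a)/(2EI) = 1035/EI
  UDL 23: wL⁴/(8EI) = 6903/EI
  δ_0 = 7938/EI
Tip deflection under a unit load at B: L³/(3EI) = 114.3/EI.
With EI = 81000 kN·m²: δ_0 = 0.097997 m and δ_{BB} = 0.001412 m/kN.
Compatibility — the spring shortens by R_B/k under the reaction it provides: δ_0 − R_B·δ_{BB} = R_B/k. With 1/k = 0.00007 m/kN, R_B = δ_0 / (δ_{BB} + 1/k) = 0.097997 / (0.001412 + 0.00007) = 66.15 kN.
Moment equilibrium about A: M_A = Σ(load moments about A) − R_B·L = 629.5 − 66.15×7 = 166.5 kN·m.

M_A = 166.5 kN·m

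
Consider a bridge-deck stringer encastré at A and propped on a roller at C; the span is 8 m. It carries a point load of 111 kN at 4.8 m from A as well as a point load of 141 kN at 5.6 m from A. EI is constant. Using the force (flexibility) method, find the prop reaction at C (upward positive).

R_C = 127.4 kN

Remove the prop at C; the released (primary) structure is a cantilever built in at A.
Free-end deflection of the primary structure under the applied loading (downward +):
  point load 111 at a = 4.8: Pa²(3L − a)/(6EI) = 8184/EI
  point load 141 at a = 5.6: Pa²(3L − a)/(6EI) = 13560/EI
  δ_0 = 21744/EI
Flexibility coefficient — unit upward force at C: δ_{CC} = L³/(3EI) = 170.7/EI.
The prop prevents deflection at C: R_C = δ_0/δ_{CC} = 21744/170.7 = 127.4 kN.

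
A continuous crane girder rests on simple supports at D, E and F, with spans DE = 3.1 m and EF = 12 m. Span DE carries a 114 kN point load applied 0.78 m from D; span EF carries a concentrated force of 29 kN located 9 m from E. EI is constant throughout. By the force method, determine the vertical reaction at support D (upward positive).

R_D = 72.1 kN

Insert a hinge at E; M_E is the redundant, and each span becomes simply supported.
Rotations at E on the released spans (each span's end-slope, ×1/EI):
  span DE: point load 114 at a = 0.78: Pab(L + a)/(6LEI) = 43.03/EI
  span EF: point load 29 at a = 9: Pab(L + b)/(6LEI) = 163.1/EI
  relative rotation θ_0 = (43.03 + 163.1)/EI = 206.2/EI
A unit hogging moment at E produces rotation L₁/(3EI) + L₂/(3EI) = 5.033/EI.
Compatibility: M_E·(L₁+L₂)/(3EI) = θ_0, giving M_E = 40.96 kN·m (hogging).
Span DE, ΣM about D with M_E applied at E: R_E^{DE}·3.1 = 88.92 + 40.96, so R_E^{DE} = 41.9 kN and R_D = 114 − 41.9 = 72.1 kN.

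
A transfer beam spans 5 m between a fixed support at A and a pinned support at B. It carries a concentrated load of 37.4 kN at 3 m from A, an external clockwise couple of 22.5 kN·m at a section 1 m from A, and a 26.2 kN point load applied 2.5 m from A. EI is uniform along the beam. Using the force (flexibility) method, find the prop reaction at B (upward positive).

Choose R_B as the redundant. The primary structure is the cantilever fixed at A.
Free-end deflection of the primary structure under the applied loading (downward +):
  point load 37.4 at a = 3: Pa²(3L − a)/(6EI) = 673.2/EI
  clockwise couple 22.5 at a = 1: M₀a(2L − a)/(2EI) = 101.2/EI
  point load 26.2 at a = 2.5: Pa²(3L − a)/(6EI) = 341.1/EI
  δ_0 = 1116/EI
Tip deflection under a unit load at B: L³/(3EI) = 41.67/EI.
The prop prevents deflection at B: R_B = δ_0/δ_{BB} = 1116/41.67 = 26.77 kN.

R_B = 26.77 kN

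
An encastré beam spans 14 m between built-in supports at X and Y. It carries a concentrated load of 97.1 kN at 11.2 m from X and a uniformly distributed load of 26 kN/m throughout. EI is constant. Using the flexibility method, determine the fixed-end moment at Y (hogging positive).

M_Y = 598.7 kN·m

Release both end moments; the primary structure is a simply-supported span XY with redundants M_X and M_Y.
On the primary (simply-supported) span, the end slopes from the loading are:
  at X: point load 97.1 at a = 11.2: Pab(L + b)/(6LEI) = 609/EI
  at Y: point load 97.1 at a = 11.2: Pab(L + a)/(6LEI) = 913.5/EI
  at X: UDL 26: wL³/(24EI) = 2973/EI
  at Y: UDL 26: wL³/(24EI) = 2973/EI
  θ_X0 = 3582/EI,  θ_Y0 = 3886/EI
Flexibility coefficients: a unit moment at one end gives L/(3EI) there and L/(6EI) at the far end, so f₁₁ = f₂₂ = 4.667/EI and f₁₂ = f₂₁ = 2.333/EI.
Compatibility — zero rotation at each built-in end:
  4.667 M_X + 2.333 M_Y = 3582
  2.333 M_X + 4.667 M_Y = 3886
Solving the pair gives M_X = 468.2 kN·m and M_Y = 598.7 kN·m (hogging).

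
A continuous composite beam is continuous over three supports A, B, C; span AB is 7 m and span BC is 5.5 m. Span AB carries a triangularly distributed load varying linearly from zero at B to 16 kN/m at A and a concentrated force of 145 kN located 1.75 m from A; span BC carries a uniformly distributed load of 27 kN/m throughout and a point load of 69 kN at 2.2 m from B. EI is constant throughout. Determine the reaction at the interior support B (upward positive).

Take M_B as the redundant. Released structure: two simple spans AB and BC with a hinge at B.
Discontinuity in slope at B on the released structure — sum the simple-span end rotations:
  span AB: triangular load, peak 16: 7w₀L³/(360EI) = 106.7/EI
  span AB: point load 145 at a = 1.75: Pab(L + a)/(6LEI) = 277.5/EI
  span BC: UDL 27: wL³/(24EI) = 187.2/EI
  span BC: point load 69 at a = 2.2: Pab(L + b)/(6LEI) = 133.6/EI
  relative rotation θ_0 = (384.3 + 320.8)/EI = 705/EI
A unit hogging moment at B produces rotation L₁/(3EI) + L₂/(3EI) = 4.167/EI.
Compatibility: M_B·(L₁+L₂)/(3EI) = θ_0, giving M_B = 169.2 kN·m (hogging).
Span AB, ΣM about A with M_B applied at B: R_B^{AB}·7 = 384.4 + 169.2, so R_B^{AB} = 79.09 kN and R_A = 201 − 79.09 = 121.9 kN.
Span BC, ΣM about C: R_B^{BC}·5.5 = 636.1 + 169.2, so R_B^{BC} = 146.4 kN and R_C = 217.5 − 146.4 = 71.09 kN.
R_B = 79.09 + 146.4 = 225.5 kN.

R_B = 225.5 kN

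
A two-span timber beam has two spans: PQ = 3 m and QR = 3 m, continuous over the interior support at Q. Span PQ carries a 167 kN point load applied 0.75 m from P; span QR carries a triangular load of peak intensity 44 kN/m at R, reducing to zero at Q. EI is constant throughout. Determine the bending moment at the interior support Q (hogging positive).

Release continuity at Q by inserting a hinge; the redundant is the internal moment M_Q. The primary structure is two simply-supported spans PQ and QR.
End slopes at the hinge Q, treating each span as simply supported:
  span PQ: point load 167 at a = 0.75: Pab(L + a)/(6LEI) = 58.71/EI
  span QR: triangular load, peak 44: 7w₀L³/(360EI) = 23.1/EI
  relative rotation θ_0 = (58.71 + 23.1)/EI = 81.81/EI
A unit hogging moment at Q produces rotation L₁/(3EI) + L₂/(3EI) = 2/EI.
Compatibility: M_Q·(L₁+L₂)/(3EI) = θ_0, giving M_Q = 40.91 kN·m (hogging).

M_Q = 40.91 kN·m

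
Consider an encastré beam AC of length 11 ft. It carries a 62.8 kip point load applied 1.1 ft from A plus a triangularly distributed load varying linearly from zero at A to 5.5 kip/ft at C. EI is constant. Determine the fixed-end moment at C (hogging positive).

M_C = 39.49 kip·ft

Release both end moments; the primary structure is a simply-supported span AC with redundants M_A and M_C.
End rotations of the released simple span under the applied load (×1/EI):
  at A: point load 62.8 at a = 1.1: Pab(L + b)/(6LEI) = 216.6/EI
  at C: point load 62.8 at a = 1.1: Pab(L + a)/(6LEI) = 125.4/EI
  at A: triangular load, peak 5.5: 7w₀L³/(360EI) = 142.3/EI
  at C: triangular load, peak 5.5: w₀L³/(45EI) = 162.7/EI
  θ_A0 = 358.9/EI,  θ_C0 = 288.1/EI
Flexibility coefficients: a unit moment at one end gives L/(3EI) there and L/(6EI) at the far end, so f₁₁ = f₂₂ = 3.667/EI and f₁₂ = f₂₁ = 1.833/EI.
Compatibility — zero rotation at each built-in end:
  3.667 M_A + 1.833 M_C = 358.9
  1.833 M_A + 3.667 M_C = 288.1
Solving the pair gives M_A = 78.14 kip·ft and M_C = 39.49 kip·ft (hogging).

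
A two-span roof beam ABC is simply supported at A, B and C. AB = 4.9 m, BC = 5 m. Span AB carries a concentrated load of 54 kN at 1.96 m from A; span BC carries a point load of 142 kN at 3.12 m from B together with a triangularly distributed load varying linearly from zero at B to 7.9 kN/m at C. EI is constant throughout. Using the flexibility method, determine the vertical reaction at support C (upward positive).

R_C = 84.63 kN

Insert a hinge at B; M_B is the redundant, and each span becomes simply supported.
End slopes at the hinge B, treating each span as simply supported:
  span AB: point load 54 at a = 1.96: Pab(L + a)/(6LEI) = 72.61/EI
  span BC: point load 142 at a = 3.12: Pab(L + b)/(6LEI) = 191/EI
  span BC: triangular load, peak 7.9: 7w₀L³/(360EI) = 19.2/EI
  relative rotation θ_0 = (72.61 + 210.2)/EI = 282.8/EI
A unit hogging moment at B produces rotation L₁/(3EI) + L₂/(3EI) = 3.3/EI.
Compatibility: M_B·(L₁+L₂)/(3EI) = θ_0, giving M_B = 85.7 kN·m (hogging).
Span BC, ΣM about C: R_B^{BC}·5 = 299.9 + 85.7, so R_B^{BC} = 77.12 kN and R_C = 161.8 − 77.12 = 84.63 kN.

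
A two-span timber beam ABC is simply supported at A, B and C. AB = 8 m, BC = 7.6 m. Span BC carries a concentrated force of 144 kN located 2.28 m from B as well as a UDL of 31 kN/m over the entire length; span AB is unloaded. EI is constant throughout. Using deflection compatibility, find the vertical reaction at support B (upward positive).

R_B = 271 kN

Insert a hinge at B; M_B is the redundant, and each span becomes simply supported.
Rotations at B on the released spans (each span's end-slope, ×1/EI):
  span BC: point load 144 at a = 2.28: Pab(L + b)/(6LEI) = 494.9/EI
  span BC: UDL 31: wL³/(24EI) = 567/EI
  relative rotation θ_0 = (0 + 1062)/EI = 1062/EI
A unit hogging moment at B produces rotation L₁/(3EI) + L₂/(3EI) = 5.2/EI.
Compatibility: M_B·(L₁+L₂)/(3EI) = θ_0, giving M_B = 204.2 kN·m (hogging).
Span AB, ΣM about A with M_B applied at B: R_B^{AB}·8 = 0 + 204.2, so R_B^{AB} = 25.53 kN and R_A = 0 − 25.53 = -25.53 kN.
Span BC, ΣM about C: R_B^{BC}·7.6 = 1661 + 204.2, so R_B^{BC} = 245.5 kN and R_C = 379.6 − 245.5 = 134.1 kN.
R_B = 25.53 + 245.5 = 271 kN.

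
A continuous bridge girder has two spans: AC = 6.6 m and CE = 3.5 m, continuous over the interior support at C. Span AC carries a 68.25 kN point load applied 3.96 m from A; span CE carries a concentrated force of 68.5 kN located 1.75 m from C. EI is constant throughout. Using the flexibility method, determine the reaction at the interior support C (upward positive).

R_C = 106.7 kN

Take M_C as the redundant. Released structure: two simple spans AC and CE with a hinge at C.
Rotations at C on the released spans (each span's end-slope, ×1/EI):
  span AC: point load 68.25 at a = 3.96: Pab(L + a)/(6LEI) = 190.3/EI
  span CE: point load 68.5 at a = 1.75: Pab(L + b)/(6LEI) = 52.45/EI
  relative rotation θ_0 = (190.3 + 52.45)/EI = 242.7/EI
A unit hogging moment at C produces rotation L₁/(3EI) + L₂/(3EI) = 3.367/EI.
Slope continuity at C: θ_0 = M_C·3.367/EI, so M_C = 242.7/3.367 = 72.09 kN·m (hogging).
Span AC, ΣM about A with M_C applied at C: R_C^{AC}·6.6 = 270.3 + 72.09, so R_C^{AC} = 51.87 kN and R_A = 68.25 − 51.87 = 16.38 kN.
Span CE, ΣM about E: R_C^{CE}·3.5 = 119.9 + 72.09, so R_C^{CE} = 54.85 kN and R_E = 68.5 − 54.85 = 13.65 kN.
R_C = 51.87 + 54.85 = 106.7 kN.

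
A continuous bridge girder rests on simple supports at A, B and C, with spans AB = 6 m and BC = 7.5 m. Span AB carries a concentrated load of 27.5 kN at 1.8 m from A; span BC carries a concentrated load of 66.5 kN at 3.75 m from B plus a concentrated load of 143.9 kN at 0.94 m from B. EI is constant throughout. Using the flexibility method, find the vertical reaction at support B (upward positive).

Take M_B as the redundant. Released structure: two simple spans AB and BC with a hinge at B.
End slopes at the hinge B, treating each span as simply supported:
  span AB: point load 27.5 at a = 1.8: Pab(L + a)/(6LEI) = 45.05/EI
  span BC: point load 66.5 at a = 3.75: Pab(L + b)/(6LEI) = 233.8/EI
  span BC: point load 143.9 at a = 0.94: Pab(L + b)/(6LEI) = 277.2/EI
  relative rotation θ_0 = (45.05 + 511)/EI = 556.1/EI
A unit hogging moment at B produces rotation L₁/(3EI) + L₂/(3EI) = 4.5/EI.
Slope continuity at B: θ_0 = M_B·4.5/EI, so M_B = 556.1/4.5 = 123.6 kN·m (hogging).
Span AB, ΣM about A with M_B applied at B: R_B^{AB}·6 = 49.5 + 123.6, so R_B^{AB} = 28.85 kN and R_A = 27.5 − 28.85 = -1.346 kN.
Span BC, ΣM about C: R_B^{BC}·7.5 = 1193 + 123.6, so R_B^{BC} = 175.6 kN and R_C = 210.4 − 175.6 = 34.81 kN.
R_B = 28.85 + 175.6 = 204.4 kN.

R_B = 204.4 kN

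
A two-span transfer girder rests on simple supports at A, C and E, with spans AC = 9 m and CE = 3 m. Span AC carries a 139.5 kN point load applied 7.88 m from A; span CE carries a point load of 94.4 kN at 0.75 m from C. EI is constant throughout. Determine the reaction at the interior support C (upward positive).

Insert a hinge at C; M_C is the redundant, and each span becomes simply supported.
Discontinuity in slope at C on the released structure — sum the simple-span end rotations:
  span AC: point load 139.5 at a = 7.88: Pab(L + a)/(6LEI) = 384.9/EI
  span CE: point load 94.4 at a = 0.75: Pab(L + b)/(6LEI) = 46.46/EI
  relative rotation θ_0 = (384.9 + 46.46)/EI = 431.3/EI
A unit hogging moment at C produces rotation L₁/(3EI) + L₂/(3EI) = 4/EI.
Compatibility: M_C·(L₁+L₂)/(3EI) = θ_0, giving M_C = 107.8 kN·m (hogging).
Span AC, ΣM about A with M_C applied at C: R_C^{AC}·9 = 1099 + 107.8, so R_C^{AC} = 134.1 kN and R_A = 139.5 − 134.1 = 5.379 kN.
Span CE, ΣM about E: R_C^{CE}·3 = 212.4 + 107.8, so R_C^{CE} = 106.7 kN and R_E = 94.4 − 106.7 = -12.34 kN.
R_C = 134.1 + 106.7 = 240.9 kN.

R_C = 240.9 kN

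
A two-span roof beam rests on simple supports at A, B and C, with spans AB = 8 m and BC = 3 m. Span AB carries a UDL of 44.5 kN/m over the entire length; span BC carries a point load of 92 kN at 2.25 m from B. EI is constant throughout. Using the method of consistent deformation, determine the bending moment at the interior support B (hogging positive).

Insert a hinge at B; M_B is the redundant, and each span becomes simply supported.
Discontinuity in slope at B on the released structure — sum the simple-span end rotations:
  span AB: UDL 44.5: wL³/(24EI) = 949.3/EI
  span BC: point load 92 at a = 2.25: Pab(L + b)/(6LEI) = 32.34/EI
  relative rotation θ_0 = (949.3 + 32.34)/EI = 981.7/EI
A unit hogging moment at B produces rotation L₁/(3EI) + L₂/(3EI) = 3.667/EI.
Compatibility: M_B·(L₁+L₂)/(3EI) = θ_0, giving M_B = 267.7 kN·m (hogging).

M_B = 267.7 kN·m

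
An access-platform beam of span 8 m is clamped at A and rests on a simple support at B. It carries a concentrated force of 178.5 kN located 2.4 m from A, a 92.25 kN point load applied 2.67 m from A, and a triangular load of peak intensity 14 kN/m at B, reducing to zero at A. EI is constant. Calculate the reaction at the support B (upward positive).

Release the roller at B. Primary structure: cantilever fixed at A.
Downward deflection at the released point B due to the loads:
  point load 178.5 at a = 2.4: Pa²(3L − a)/(6EI) = 3701/EI
  point load 92.25 at a = 2.67: Pa²(3L − a)/(6EI) = 2338/EI
  triangular load, peak 14 at the free end: 11w₀L⁴/(120EI) = 5257/EI
  δ_0 = 11296/EI
Tip deflection under a unit load at B: L³/(3EI) = 170.7/EI.
The prop prevents deflection at B: R_B = δ_0/δ_{BB} = 11296/170.7 = 66.19 kN.

R_B = 66.19 kN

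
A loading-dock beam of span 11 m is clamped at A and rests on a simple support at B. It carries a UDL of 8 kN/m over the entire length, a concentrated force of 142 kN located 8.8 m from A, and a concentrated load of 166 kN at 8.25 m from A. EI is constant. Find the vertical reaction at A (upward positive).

R_A = 158 kN

Choose R_B as the redundant. The primary structure is the cantilever fixed at A.
Deflection at B on the released cantilever, summing each load's contribution:
  UDL 8: wL⁴/(8EI) = 14641/EI
  point load 142 at a = 8.8: Pa²(3L − a)/(6EI) = 44352/EI
  point load 166 at a = 8.25: Pa²(3L − a)/(6EI) = 46606/EI
  δ_0 = 105599/EI
Tip deflection under a unit load at B: L³/(3EI) = 443.7/EI.
The prop prevents deflection at B: R_B = δ_0/δ_{BB} = 105599/443.7 = 238 kN.
Vertical equilibrium: R_A = ΣP − R_B = 396 − 238 = 158 kN.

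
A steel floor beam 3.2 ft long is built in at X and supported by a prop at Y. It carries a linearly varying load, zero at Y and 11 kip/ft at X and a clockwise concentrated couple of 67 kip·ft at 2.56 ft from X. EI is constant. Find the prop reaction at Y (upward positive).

Choose R_Y as the redundant. The primary structure is the cantilever fixed at X.
Deflection at Y on the released cantilever, summing each load's contribution:
  triangular load, peak 11 at the fixed end: w₀L⁴/(30EI) = 38.45/EI
  clockwise couple 67 at a = 2.56: M₀a(2L − a)/(2EI) = 329.3/EI
  δ_0 = 367.8/EI
Tip deflection under a unit load at Y: L³/(3EI) = 10.92/EI.
The prop prevents deflection at Y: R_Y = δ_0/δ_{YY} = 367.8/10.92 = 33.67 kip.

R_Y = 33.67 kip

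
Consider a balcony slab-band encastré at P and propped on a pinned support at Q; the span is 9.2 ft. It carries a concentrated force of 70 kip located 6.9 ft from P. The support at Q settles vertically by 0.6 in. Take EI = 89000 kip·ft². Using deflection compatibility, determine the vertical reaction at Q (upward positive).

Release the roller at Q. Primary structure: cantilever fixed at P.
Free-end deflection of the primary structure under the applied loading (downward +):
  point load 70 at a = 6.9: Pa²(3L − a)/(6EI) = 11498/EI
Tip deflection under a unit load at Q: L³/(3EI) = 259.6/EI.
With EI = 89000 kip·ft²: δ_0 = 0.12919 ft and δ_{QQ} = 0.002916 ft/kip.
Compatibility — the beam at Q must follow the support down by 0.05 ft: δ_0 − R_Q·δ_{QQ} = 0.05, so R_Q = (0.12919 − 0.05)/0.002916 = 27.15 kip.

R_Q = 27.15 kip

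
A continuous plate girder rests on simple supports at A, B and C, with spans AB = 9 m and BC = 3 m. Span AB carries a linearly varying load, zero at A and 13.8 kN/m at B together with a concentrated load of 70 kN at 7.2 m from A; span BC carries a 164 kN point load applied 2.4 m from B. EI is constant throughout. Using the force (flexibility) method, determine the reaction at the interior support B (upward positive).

R_B = 190.5 kN

Release continuity at B by inserting a hinge; the redundant is the internal moment M_B. The primary structure is two simply-supported spans AB and BC.
Discontinuity in slope at B on the released structure — sum the simple-span end rotations:
  span AB: triangular load, peak 13.8: w₀L³/(45EI) = 223.6/EI
  span AB: point load 70 at a = 7.2: Pab(L + a)/(6LEI) = 272.2/EI
  span BC: point load 164 at a = 2.4: Pab(L + b)/(6LEI) = 47.23/EI
  relative rotation θ_0 = (495.7 + 47.23)/EI = 543/EI
A unit hogging moment at B produces rotation L₁/(3EI) + L₂/(3EI) = 4/EI.
Compatibility: M_B·(L₁+L₂)/(3EI) = θ_0, giving M_B = 135.7 kN·m (hogging).
Span AB, ΣM about A with M_B applied at B: R_B^{AB}·9 = 876.6 + 135.7, so R_B^{AB} = 112.5 kN and R_A = 132.1 − 112.5 = 19.62 kN.
Span BC, ΣM about C: R_B^{BC}·3 = 98.4 + 135.7, so R_B^{BC} = 78.05 kN and R_C = 164 − 78.05 = 85.95 kN.
R_B = 112.5 + 78.05 = 190.5 kN.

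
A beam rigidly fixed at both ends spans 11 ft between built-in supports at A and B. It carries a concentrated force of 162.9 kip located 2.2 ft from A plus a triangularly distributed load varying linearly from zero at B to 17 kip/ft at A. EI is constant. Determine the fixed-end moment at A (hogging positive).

M_A = 332.2 kip·ft

Release both end moments; the primary structure is a simply-supported span AB with redundants M_A and M_B.
On the primary (simply-supported) span, the end slopes from the loading are:
  at A: point load 162.9 at a = 2.2: Pab(L + b)/(6LEI) = 946.1/EI
  at B: point load 162.9 at a = 2.2: Pab(L + a)/(6LEI) = 630.7/EI
  at A: triangular load, peak 17: w₀L³/(45EI) = 502.8/EI
  at B: triangular load, peak 17: 7w₀L³/(360EI) = 440/EI
  θ_A0 = 1449/EI,  θ_B0 = 1071/EI
Flexibility coefficients: a unit moment at one end gives L/(3EI) there and L/(6EI) at the far end, so f₁₁ = f₂₂ = 3.667/EI and f₁₂ = f₂₁ = 1.833/EI.
Compatibility — zero rotation at each built-in end:
  3.667 M_A + 1.833 M_B = 1449
  1.833 M_A + 3.667 M_B = 1071
Solving the pair gives M_A = 332.2 kip·ft and M_B = 125.9 kip·ft (hogging).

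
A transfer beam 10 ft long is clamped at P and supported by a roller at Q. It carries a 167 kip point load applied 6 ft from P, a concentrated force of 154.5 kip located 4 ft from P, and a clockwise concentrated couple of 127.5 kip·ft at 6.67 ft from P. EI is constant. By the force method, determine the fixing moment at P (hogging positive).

M_P = 534.7 kip·ft

Take the reaction at Q as the redundant and release it; the primary structure is a cantilever fixed at P.
Downward deflection at the released point Q due to the loads:
  point load 167 at a = 6: Pa²(3L − a)/(6EI) = 24048/EI
  point load 154.5 at a = 4: Pa²(3L − a)/(6EI) = 10712/EI
  clockwise couple 127.5 at a = 6.67: M₀a(2L − a)/(2EI) = 5668/EI
  δ_0 = 40428/EI
Tip deflection under a unit load at Q: L³/(3EI) = 333.3/EI.
Compatibility at Q: δ_0 − R_Q·δ_{QQ} = 0, so R_Q = 40428/333.3 = 121.3 kip.
Moment equilibrium about P: M_P = Σ(load moments about P) − R_Q·L = 1748 − 121.3×10 = 534.7 kip·ft.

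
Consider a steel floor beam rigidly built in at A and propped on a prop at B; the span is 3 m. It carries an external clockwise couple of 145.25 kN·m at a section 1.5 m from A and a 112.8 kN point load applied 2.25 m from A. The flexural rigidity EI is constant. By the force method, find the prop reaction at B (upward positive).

Choose R_B as the redundant. The primary structure is the cantilever fixed at A.
Deflection at B on the released cantilever, summing each load's contribution:
  clockwise couple 145.25 at a = 1.5: M₀a(2L − a)/(2EI) = 490.2/EI
  point load 112.8 at a = 2.25: Pa²(3L − a)/(6EI) = 642.4/EI
  δ_0 = 1133/EI
Flexibility coefficient — unit upward force at B: δ_{BB} = L³/(3EI) = 9/EI.
The prop prevents deflection at B: R_B = δ_0/δ_{BB} = 1133/9 = 125.8 kN.

R_B = 125.8 kN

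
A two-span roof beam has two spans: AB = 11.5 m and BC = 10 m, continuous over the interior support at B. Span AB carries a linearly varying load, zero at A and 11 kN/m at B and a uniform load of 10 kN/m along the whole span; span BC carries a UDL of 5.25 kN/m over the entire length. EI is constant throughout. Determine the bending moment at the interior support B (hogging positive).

Release continuity at B by inserting a hinge; the redundant is the internal moment M_B. The primary structure is two simply-supported spans AB and BC.
Discontinuity in slope at B on the released structure — sum the simple-span end rotations:
  span AB: triangular load, peak 11: w₀L³/(45EI) = 371.8/EI
  span AB: UDL 10: wL³/(24EI) = 633.7/EI
  span BC: UDL 5.25: wL³/(24EI) = 218.8/EI
  relative rotation θ_0 = (1005 + 218.8)/EI = 1224/EI
A unit hogging moment at B produces rotation L₁/(3EI) + L₂/(3EI) = 7.167/EI.
Compatibility: M_B·(L₁+L₂)/(3EI) = θ_0, giving M_B = 170.8 kN·m (hogging).

M_B = 170.8 kN·m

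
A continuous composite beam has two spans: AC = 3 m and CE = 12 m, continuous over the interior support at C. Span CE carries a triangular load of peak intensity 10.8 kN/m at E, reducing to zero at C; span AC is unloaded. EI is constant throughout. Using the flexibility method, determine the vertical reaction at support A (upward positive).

R_A = -24.19 kN

Insert a hinge at C; M_C is the redundant, and each span becomes simply supported.
End slopes at the hinge C, treating each span as simply supported:
  span CE: triangular load, peak 10.8: 7w₀L³/(360EI) = 362.9/EI
  relative rotation θ_0 = (0 + 362.9)/EI = 362.9/EI
A unit hogging moment at C produces rotation L₁/(3EI) + L₂/(3EI) = 5/EI.
Slope continuity at C: θ_0 = M_C·5/EI, so M_C = 362.9/5 = 72.58 kN·m (hogging).
Span AC, ΣM about A with M_C applied at C: R_C^{AC}·3 = 0 + 72.58, so R_C^{AC} = 24.19 kN and R_A = 0 − 24.19 = -24.19 kN.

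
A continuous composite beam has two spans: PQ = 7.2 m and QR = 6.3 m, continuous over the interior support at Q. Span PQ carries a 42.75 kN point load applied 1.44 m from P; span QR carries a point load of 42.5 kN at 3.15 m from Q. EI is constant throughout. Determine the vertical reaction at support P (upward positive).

Release continuity at Q by inserting a hinge; the redundant is the internal moment M_Q. The primary structure is two simply-supported spans PQ and QR.
Rotations at Q on the released spans (each span's end-slope, ×1/EI):
  span PQ: point load 42.75 at a = 1.44: Pab(L + a)/(6LEI) = 70.92/EI
  span QR: point load 42.5 at a = 3.15: Pab(L + b)/(6LEI) = 105.4/EI
  relative rotation θ_0 = (70.92 + 105.4)/EI = 176.3/EI
A unit hogging moment at Q produces rotation L₁/(3EI) + L₂/(3EI) = 4.5/EI.
Compatibility: M_Q·(L₁+L₂)/(3EI) = θ_0, giving M_Q = 39.19 kN·m (hogging).
Span PQ, ΣM about P with M_Q applied at Q: R_Q^{PQ}·7.2 = 61.56 + 39.19, so R_Q^{PQ} = 13.99 kN and R_P = 42.75 − 13.99 = 28.76 kN.

R_P = 28.76 kN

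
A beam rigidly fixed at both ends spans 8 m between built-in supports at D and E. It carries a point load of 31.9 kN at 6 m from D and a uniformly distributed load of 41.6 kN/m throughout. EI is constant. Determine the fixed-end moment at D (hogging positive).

M_D = 233.8 kN·m

Release both end moments; the primary structure is a simply-supported span DE with redundants M_D and M_E.
On the primary (simply-supported) span, the end slopes from the loading are:
  at D: point load 31.9 at a = 6: Pab(L + b)/(6LEI) = 79.75/EI
  at E: point load 31.9 at a = 6: Pab(L + a)/(6LEI) = 111.7/EI
  at D: UDL 41.6: wL³/(24EI) = 887.5/EI
  at E: UDL 41.6: wL³/(24EI) = 887.5/EI
  θ_D0 = 967.2/EI,  θ_E0 = 999.1/EI
Flexibility coefficients: a unit moment at one end gives L/(3EI) there and L/(6EI) at the far end, so f₁₁ = f₂₂ = 2.667/EI and f₁₂ = f₂₁ = 1.333/EI.
Compatibility — zero rotation at each built-in end:
  2.667 M_D + 1.333 M_E = 967.2
  1.333 M_D + 2.667 M_E = 999.1
Solving the pair gives M_D = 233.8 kN·m and M_E = 257.8 kN·m (hogging).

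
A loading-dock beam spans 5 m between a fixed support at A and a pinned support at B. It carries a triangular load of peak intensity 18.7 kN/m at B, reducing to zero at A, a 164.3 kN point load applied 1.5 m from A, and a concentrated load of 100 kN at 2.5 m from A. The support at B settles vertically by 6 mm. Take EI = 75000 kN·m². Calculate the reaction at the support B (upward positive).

R_B = 66.12 kN

Choose R_B as the redundant. The primary structure is the cantilever fixed at A.
Downward deflection at the released point B due to the loads:
  triangular load, peak 18.7 at the free end: 11w₀L⁴/(120EI) = 1071/EI
  point load 164.3 at a = 1.5: Pa²(3L − a)/(6EI) = 831.8/EI
  point load 100 at a = 2.5: Pa²(3L − a)/(6EI) = 1302/EI
  δ_0 = 3205/EI
Flexibility coefficient — unit upward force at B: δ_{BB} = L³/(3EI) = 41.67/EI.
With EI = 75000 kN·m²: δ_0 = 0.042736 m and δ_{BB} = 0.000556 m/kN.
Compatibility — the beam at B must follow the support down by 0.006 m: δ_0 − R_B·δ_{BB} = 0.006, so R_B = (0.042736 − 0.006)/0.000556 = 66.12 kN.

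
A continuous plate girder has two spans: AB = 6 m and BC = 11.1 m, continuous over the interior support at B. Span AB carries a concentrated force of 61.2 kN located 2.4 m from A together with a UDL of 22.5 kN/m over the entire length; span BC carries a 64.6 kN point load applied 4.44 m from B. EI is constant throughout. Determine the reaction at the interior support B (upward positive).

R_B = 168.4 kN

Insert a hinge at B; M_B is the redundant, and each span becomes simply supported.
End slopes at the hinge B, treating each span as simply supported:
  span AB: point load 61.2 at a = 2.4: Pab(L + a)/(6LEI) = 123.4/EI
  span AB: UDL 22.5: wL³/(24EI) = 202.5/EI
  span BC: point load 64.6 at a = 4.44: Pab(L + b)/(6LEI) = 509.4/EI
  relative rotation θ_0 = (325.9 + 509.4)/EI = 835.3/EI
A unit hogging moment at B produces rotation L₁/(3EI) + L₂/(3EI) = 5.7/EI.
Slope continuity at B: θ_0 = M_B·5.7/EI, so M_B = 835.3/5.7 = 146.5 kN·m (hogging).
Span AB, ΣM about A with M_B applied at B: R_B^{AB}·6 = 551.9 + 146.5, so R_B^{AB} = 116.4 kN and R_A = 196.2 − 116.4 = 79.8 kN.
Span BC, ΣM about C: R_B^{BC}·11.1 = 430.2 + 146.5, so R_B^{BC} = 51.96 kN and R_C = 64.6 − 51.96 = 12.64 kN.
R_B = 116.4 + 51.96 = 168.4 kN.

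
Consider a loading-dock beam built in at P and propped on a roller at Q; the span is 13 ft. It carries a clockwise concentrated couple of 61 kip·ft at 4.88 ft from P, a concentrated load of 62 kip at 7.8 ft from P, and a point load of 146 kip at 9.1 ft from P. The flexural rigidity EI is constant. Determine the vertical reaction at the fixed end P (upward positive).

Release the roller at Q. Primary structure: cantilever fixed at P.
Downward deflection at the released point Q due to the loads:
  clockwise couple 61 at a = 4.88: M₀a(2L − a)/(2EI) = 3144/EI
  point load 62 at a = 7.8: Pa²(3L − a)/(6EI) = 19615/EI
  point load 146 at a = 9.1: Pa²(3L − a)/(6EI) = 60250/EI
  δ_0 = 83008/EI
Tip deflection under a unit load at Q: L³/(3EI) = 732.3/EI.
The prop prevents deflection at Q: R_Q = δ_0/δ_{QQ} = 83008/732.3 = 113.3 kip.
Vertical equilibrium: R_P = ΣP − R_Q = 208 − 113.3 = 94.65 kip.

R_P = 94.65 kip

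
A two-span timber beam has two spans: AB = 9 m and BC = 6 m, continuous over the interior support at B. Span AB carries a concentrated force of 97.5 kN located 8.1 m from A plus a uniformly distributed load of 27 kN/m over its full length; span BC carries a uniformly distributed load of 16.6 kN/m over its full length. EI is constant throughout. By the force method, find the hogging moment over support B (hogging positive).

M_B = 238.9 kN·m

Take M_B as the redundant. Released structure: two simple spans AB and BC with a hinge at B.
Rotations at B on the released spans (each span's end-slope, ×1/EI):
  span AB: point load 97.5 at a = 8.1: Pab(L + a)/(6LEI) = 225.1/EI
  span AB: UDL 27: wL³/(24EI) = 820.1/EI
  span BC: UDL 16.6: wL³/(24EI) = 149.4/EI
  relative rotation θ_0 = (1045 + 149.4)/EI = 1195/EI
A unit hogging moment at B produces rotation L₁/(3EI) + L₂/(3EI) = 5/EI.
Slope continuity at B: θ_0 = M_B·5/EI, so M_B = 1195/5 = 238.9 kN·m (hogging).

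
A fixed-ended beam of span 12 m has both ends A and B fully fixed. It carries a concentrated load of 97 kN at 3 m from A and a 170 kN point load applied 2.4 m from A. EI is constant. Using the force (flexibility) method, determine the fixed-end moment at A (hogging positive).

Take the two fixed-end moments M_A, M_B as redundants; the released structure is the simple span AB.
Simple-span end rotations at A and B under the given loads:
  at A: point load 97 at a = 3: Pab(L + b)/(6LEI) = 763.9/EI
  at B: point load 97 at a = 3: Pab(L + a)/(6LEI) = 545.6/EI
  at A: point load 170 at a = 2.4: Pab(L + b)/(6LEI) = 1175/EI
  at B: point load 170 at a = 2.4: Pab(L + a)/(6LEI) = 783.4/EI
  θ_A0 = 1939/EI,  θ_B0 = 1329/EI
Flexibility coefficients: a unit moment at one end gives L/(3EI) there and L/(6EI) at the far end, so f₁₁ = f₂₂ = 4/EI and f₁₂ = f₂₁ = 2/EI.
Compatibility — zero rotation at each built-in end:
  4 M_A + 2 M_B = 1939
  2 M_A + 4 M_B = 1329
Solving the pair gives M_A = 424.8 kN·m and M_B = 119.8 kN·m (hogging).

M_A = 424.8 kN·m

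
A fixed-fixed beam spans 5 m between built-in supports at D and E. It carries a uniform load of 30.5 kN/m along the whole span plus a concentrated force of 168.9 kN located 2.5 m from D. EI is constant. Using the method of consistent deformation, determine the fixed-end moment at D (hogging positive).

M_D = 169.1 kN·m

Release both end moments; the primary structure is a simply-supported span DE with redundants M_D and M_E.
End rotations of the released simple span under the applied load (×1/EI):
  at D: UDL 30.5: wL³/(24EI) = 158.9/EI
  at E: UDL 30.5: wL³/(24EI) = 158.9/EI
  at D: point load 168.9 at a = 2.5: Pab(L + b)/(6LEI) = 263.9/EI
  at E: point load 168.9 at a = 2.5: Pab(L + a)/(6LEI) = 263.9/EI
  θ_D0 = 422.8/EI,  θ_E0 = 422.8/EI
Flexibility coefficients: a unit moment at one end gives L/(3EI) there and L/(6EI) at the far end, so f₁₁ = f₂₂ = 1.667/EI and f₁₂ = f₂₁ = 0.8333/EI.
Compatibility — zero rotation at each built-in end:
  1.667 M_D + 0.8333 M_E = 422.8
  0.8333 M_D + 1.667 M_E = 422.8
Solving the pair gives M_D = 169.1 kN·m and M_E = 169.1 kN·m (hogging).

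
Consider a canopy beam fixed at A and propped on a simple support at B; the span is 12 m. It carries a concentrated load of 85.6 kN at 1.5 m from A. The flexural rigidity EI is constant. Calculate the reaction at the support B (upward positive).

Take the reaction at B as the redundant and release it; the primary structure is a cantilever fixed at A.
Primary-structure tip deflection at B by superposition:
  point load 85.6 at a = 1.5: Pa²(3L − a)/(6EI) = 1107/EI
Flexibility coefficient — unit upward force at B: δ_{BB} = L³/(3EI) = 576/EI.
Compatibility at B: δ_0 − R_B·δ_{BB} = 0, so R_B = 1107/576 = 1.923 kN.

R_B = 1.923 kN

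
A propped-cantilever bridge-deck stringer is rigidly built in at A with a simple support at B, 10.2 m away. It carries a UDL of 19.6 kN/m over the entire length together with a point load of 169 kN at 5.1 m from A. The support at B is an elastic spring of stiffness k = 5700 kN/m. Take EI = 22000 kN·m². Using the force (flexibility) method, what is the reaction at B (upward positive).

Release the roller at B. Primary structure: cantilever fixed at A.
Primary-structure tip deflection at B by superposition:
  UDL 19.6: wL⁴/(8EI) = 26520/EI
  point load 169 at a = 5.1: Pa²(3L − a)/(6EI) = 18682/EI
  δ_0 = 45201/EI
Tip deflection under a unit load at B: L³/(3EI) = 353.7/EI.
With EI = 22000 kN·m²: δ_0 = 2.0546 m and δ_{BB} = 0.016079 m/kN.
Compatibility — the spring shortens by R_B/k under the reaction it provides: δ_0 − R_B·δ_{BB} = R_B/k. With 1/k = 0.000175 m/kN, R_B = δ_0 / (δ_{BB} + 1/k) = 2.0546 / (0.016079 + 0.000175) = 126.4 kN.

R_B = 126.4 kN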